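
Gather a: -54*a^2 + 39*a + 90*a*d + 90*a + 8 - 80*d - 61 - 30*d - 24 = -54*a^2 + a*(90*d + 129) - 110*d - 77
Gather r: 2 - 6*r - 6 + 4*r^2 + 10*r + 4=4*r^2 + 4*r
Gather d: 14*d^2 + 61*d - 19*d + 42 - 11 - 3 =14*d^2 + 42*d + 28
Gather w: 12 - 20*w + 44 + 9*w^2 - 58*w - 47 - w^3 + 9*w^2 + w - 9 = -w^3 + 18*w^2 - 77*w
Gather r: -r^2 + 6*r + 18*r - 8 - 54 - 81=-r^2 + 24*r - 143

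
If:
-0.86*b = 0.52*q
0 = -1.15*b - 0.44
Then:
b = -0.38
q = 0.63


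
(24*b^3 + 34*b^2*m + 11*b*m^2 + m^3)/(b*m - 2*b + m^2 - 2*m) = (24*b^2 + 10*b*m + m^2)/(m - 2)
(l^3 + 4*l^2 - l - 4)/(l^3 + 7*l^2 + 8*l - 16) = (l + 1)/(l + 4)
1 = 1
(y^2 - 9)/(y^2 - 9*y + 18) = (y + 3)/(y - 6)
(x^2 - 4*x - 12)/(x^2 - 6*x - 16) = (x - 6)/(x - 8)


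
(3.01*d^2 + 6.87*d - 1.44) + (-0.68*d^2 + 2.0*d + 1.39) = 2.33*d^2 + 8.87*d - 0.05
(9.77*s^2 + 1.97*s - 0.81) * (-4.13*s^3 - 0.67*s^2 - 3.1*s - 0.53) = -40.3501*s^5 - 14.682*s^4 - 28.2616*s^3 - 10.7424*s^2 + 1.4669*s + 0.4293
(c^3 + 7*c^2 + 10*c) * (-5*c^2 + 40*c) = -5*c^5 + 5*c^4 + 230*c^3 + 400*c^2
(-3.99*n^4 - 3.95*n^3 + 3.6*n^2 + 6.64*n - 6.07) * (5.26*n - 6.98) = -20.9874*n^5 + 7.0732*n^4 + 46.507*n^3 + 9.79839999999999*n^2 - 78.2754*n + 42.3686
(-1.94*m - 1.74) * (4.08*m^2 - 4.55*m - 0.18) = -7.9152*m^3 + 1.7278*m^2 + 8.2662*m + 0.3132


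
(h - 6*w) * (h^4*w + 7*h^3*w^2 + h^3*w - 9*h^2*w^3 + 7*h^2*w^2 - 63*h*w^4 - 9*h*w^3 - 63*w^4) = h^5*w + h^4*w^2 + h^4*w - 51*h^3*w^3 + h^3*w^2 - 9*h^2*w^4 - 51*h^2*w^3 + 378*h*w^5 - 9*h*w^4 + 378*w^5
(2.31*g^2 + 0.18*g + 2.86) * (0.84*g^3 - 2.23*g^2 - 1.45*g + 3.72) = 1.9404*g^5 - 5.0001*g^4 - 1.3485*g^3 + 1.9544*g^2 - 3.4774*g + 10.6392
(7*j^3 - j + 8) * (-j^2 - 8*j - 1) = -7*j^5 - 56*j^4 - 6*j^3 - 63*j - 8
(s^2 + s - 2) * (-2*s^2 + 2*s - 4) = -2*s^4 + 2*s^2 - 8*s + 8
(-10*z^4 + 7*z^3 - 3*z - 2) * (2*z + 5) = -20*z^5 - 36*z^4 + 35*z^3 - 6*z^2 - 19*z - 10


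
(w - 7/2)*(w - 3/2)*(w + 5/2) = w^3 - 5*w^2/2 - 29*w/4 + 105/8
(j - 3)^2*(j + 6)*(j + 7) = j^4 + 7*j^3 - 27*j^2 - 135*j + 378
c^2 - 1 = (c - 1)*(c + 1)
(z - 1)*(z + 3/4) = z^2 - z/4 - 3/4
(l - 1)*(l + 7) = l^2 + 6*l - 7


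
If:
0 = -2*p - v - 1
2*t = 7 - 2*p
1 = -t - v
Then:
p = 7/6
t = 7/3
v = -10/3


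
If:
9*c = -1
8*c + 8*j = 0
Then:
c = -1/9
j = 1/9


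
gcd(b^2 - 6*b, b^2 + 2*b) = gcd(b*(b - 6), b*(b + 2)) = b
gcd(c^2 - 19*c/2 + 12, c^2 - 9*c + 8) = c - 8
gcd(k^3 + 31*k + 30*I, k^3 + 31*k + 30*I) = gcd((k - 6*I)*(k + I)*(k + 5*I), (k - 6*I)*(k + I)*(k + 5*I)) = k^3 + 31*k + 30*I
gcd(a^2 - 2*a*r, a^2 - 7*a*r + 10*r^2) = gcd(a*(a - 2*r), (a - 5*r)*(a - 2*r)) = -a + 2*r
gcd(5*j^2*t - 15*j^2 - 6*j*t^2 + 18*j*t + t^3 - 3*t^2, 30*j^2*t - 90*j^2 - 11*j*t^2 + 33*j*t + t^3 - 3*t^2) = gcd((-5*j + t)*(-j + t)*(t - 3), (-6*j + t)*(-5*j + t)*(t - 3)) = -5*j*t + 15*j + t^2 - 3*t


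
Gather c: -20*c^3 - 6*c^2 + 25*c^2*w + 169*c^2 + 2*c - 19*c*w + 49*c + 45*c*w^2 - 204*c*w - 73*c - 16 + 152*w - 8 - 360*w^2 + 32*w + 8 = -20*c^3 + c^2*(25*w + 163) + c*(45*w^2 - 223*w - 22) - 360*w^2 + 184*w - 16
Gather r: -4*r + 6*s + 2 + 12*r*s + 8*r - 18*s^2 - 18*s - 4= r*(12*s + 4) - 18*s^2 - 12*s - 2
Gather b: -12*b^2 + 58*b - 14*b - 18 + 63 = -12*b^2 + 44*b + 45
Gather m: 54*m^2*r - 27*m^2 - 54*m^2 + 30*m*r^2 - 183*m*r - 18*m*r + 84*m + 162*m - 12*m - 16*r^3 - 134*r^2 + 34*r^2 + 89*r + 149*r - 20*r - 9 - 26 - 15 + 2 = m^2*(54*r - 81) + m*(30*r^2 - 201*r + 234) - 16*r^3 - 100*r^2 + 218*r - 48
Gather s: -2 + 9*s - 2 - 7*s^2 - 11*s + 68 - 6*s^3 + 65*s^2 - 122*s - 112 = -6*s^3 + 58*s^2 - 124*s - 48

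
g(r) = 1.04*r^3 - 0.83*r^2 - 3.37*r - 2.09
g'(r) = 3.12*r^2 - 1.66*r - 3.37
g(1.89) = -4.40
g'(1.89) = 4.64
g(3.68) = 26.10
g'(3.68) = 32.77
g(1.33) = -5.59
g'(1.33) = -0.06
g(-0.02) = -2.02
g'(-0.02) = -3.34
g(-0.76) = -0.46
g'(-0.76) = -0.31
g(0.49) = -3.82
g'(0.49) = -3.43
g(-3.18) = -33.21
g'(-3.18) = 33.46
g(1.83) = -4.66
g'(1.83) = 4.04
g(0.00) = -2.09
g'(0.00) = -3.37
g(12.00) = 1635.07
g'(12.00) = 425.99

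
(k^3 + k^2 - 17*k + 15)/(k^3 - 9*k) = (k^2 + 4*k - 5)/(k*(k + 3))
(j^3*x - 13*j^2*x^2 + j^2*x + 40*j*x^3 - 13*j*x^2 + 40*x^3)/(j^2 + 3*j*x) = x*(j^3 - 13*j^2*x + j^2 + 40*j*x^2 - 13*j*x + 40*x^2)/(j*(j + 3*x))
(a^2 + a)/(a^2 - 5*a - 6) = a/(a - 6)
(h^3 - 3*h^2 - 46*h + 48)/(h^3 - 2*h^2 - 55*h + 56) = (h + 6)/(h + 7)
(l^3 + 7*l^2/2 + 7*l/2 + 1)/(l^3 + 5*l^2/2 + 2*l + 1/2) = (l + 2)/(l + 1)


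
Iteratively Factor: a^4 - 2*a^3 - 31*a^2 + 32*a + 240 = (a - 4)*(a^3 + 2*a^2 - 23*a - 60) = (a - 4)*(a + 3)*(a^2 - a - 20) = (a - 4)*(a + 3)*(a + 4)*(a - 5)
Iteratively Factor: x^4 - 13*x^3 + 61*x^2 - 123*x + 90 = (x - 3)*(x^3 - 10*x^2 + 31*x - 30) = (x - 5)*(x - 3)*(x^2 - 5*x + 6) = (x - 5)*(x - 3)^2*(x - 2)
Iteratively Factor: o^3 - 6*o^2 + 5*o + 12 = (o + 1)*(o^2 - 7*o + 12) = (o - 3)*(o + 1)*(o - 4)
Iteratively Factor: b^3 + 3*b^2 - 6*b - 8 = (b + 1)*(b^2 + 2*b - 8) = (b + 1)*(b + 4)*(b - 2)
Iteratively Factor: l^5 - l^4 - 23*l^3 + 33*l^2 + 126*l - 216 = (l - 3)*(l^4 + 2*l^3 - 17*l^2 - 18*l + 72) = (l - 3)*(l - 2)*(l^3 + 4*l^2 - 9*l - 36) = (l - 3)*(l - 2)*(l + 4)*(l^2 - 9) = (l - 3)^2*(l - 2)*(l + 4)*(l + 3)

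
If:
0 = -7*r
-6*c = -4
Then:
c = 2/3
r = 0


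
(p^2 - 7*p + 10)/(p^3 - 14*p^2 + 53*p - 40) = (p - 2)/(p^2 - 9*p + 8)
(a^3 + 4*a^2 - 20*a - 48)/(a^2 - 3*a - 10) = (a^2 + 2*a - 24)/(a - 5)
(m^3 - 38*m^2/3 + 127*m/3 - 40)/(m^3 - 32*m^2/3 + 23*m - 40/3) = (m - 3)/(m - 1)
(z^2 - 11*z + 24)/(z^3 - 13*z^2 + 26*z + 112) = (z - 3)/(z^2 - 5*z - 14)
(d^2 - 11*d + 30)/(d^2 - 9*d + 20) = (d - 6)/(d - 4)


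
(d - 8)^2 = d^2 - 16*d + 64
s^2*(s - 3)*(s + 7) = s^4 + 4*s^3 - 21*s^2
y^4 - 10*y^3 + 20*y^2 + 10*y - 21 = (y - 7)*(y - 3)*(y - 1)*(y + 1)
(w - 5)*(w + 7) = w^2 + 2*w - 35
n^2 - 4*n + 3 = (n - 3)*(n - 1)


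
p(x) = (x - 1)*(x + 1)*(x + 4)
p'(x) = (x - 1)*(x + 1) + (x - 1)*(x + 4) + (x + 1)*(x + 4)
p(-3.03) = 7.94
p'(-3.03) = 2.30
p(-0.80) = -1.15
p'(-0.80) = -5.48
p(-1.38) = 2.37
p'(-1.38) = -6.33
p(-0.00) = -4.00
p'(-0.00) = -1.00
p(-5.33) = -36.45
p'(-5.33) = 41.59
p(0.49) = -3.41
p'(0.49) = 3.64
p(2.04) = 19.10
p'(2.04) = 27.80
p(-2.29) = 7.26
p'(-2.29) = -3.59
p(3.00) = 56.00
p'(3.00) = 50.00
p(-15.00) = -2464.00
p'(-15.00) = 554.00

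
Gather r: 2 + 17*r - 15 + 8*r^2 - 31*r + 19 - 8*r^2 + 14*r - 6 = 0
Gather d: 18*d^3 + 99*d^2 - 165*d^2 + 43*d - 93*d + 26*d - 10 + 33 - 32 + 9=18*d^3 - 66*d^2 - 24*d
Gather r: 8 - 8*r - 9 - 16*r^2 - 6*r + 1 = -16*r^2 - 14*r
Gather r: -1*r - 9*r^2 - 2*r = -9*r^2 - 3*r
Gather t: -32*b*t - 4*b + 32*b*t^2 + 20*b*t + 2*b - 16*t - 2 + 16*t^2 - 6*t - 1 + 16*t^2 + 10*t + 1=-2*b + t^2*(32*b + 32) + t*(-12*b - 12) - 2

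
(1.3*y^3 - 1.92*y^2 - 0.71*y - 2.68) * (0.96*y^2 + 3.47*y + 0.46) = 1.248*y^5 + 2.6678*y^4 - 6.746*y^3 - 5.9197*y^2 - 9.6262*y - 1.2328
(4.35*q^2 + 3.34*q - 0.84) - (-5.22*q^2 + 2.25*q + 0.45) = 9.57*q^2 + 1.09*q - 1.29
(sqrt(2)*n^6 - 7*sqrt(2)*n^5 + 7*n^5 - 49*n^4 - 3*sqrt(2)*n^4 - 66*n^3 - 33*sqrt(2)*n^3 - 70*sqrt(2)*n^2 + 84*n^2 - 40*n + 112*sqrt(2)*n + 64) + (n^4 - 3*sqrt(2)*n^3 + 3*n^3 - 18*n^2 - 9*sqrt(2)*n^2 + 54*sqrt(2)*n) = sqrt(2)*n^6 - 7*sqrt(2)*n^5 + 7*n^5 - 48*n^4 - 3*sqrt(2)*n^4 - 63*n^3 - 36*sqrt(2)*n^3 - 79*sqrt(2)*n^2 + 66*n^2 - 40*n + 166*sqrt(2)*n + 64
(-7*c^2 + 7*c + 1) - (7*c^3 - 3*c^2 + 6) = -7*c^3 - 4*c^2 + 7*c - 5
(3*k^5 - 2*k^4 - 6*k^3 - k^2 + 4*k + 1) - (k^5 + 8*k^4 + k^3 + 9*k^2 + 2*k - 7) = 2*k^5 - 10*k^4 - 7*k^3 - 10*k^2 + 2*k + 8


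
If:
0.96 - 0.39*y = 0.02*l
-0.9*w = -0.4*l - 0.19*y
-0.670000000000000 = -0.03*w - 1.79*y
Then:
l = 47.62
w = 21.17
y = 0.02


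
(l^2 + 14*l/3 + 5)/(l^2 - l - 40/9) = 3*(l + 3)/(3*l - 8)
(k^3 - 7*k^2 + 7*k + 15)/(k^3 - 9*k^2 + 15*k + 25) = (k - 3)/(k - 5)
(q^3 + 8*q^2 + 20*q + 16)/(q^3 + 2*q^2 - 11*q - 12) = (q^2 + 4*q + 4)/(q^2 - 2*q - 3)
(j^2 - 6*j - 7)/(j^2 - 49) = (j + 1)/(j + 7)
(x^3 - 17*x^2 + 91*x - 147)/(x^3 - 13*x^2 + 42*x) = (x^2 - 10*x + 21)/(x*(x - 6))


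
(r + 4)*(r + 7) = r^2 + 11*r + 28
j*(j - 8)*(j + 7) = j^3 - j^2 - 56*j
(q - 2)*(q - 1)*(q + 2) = q^3 - q^2 - 4*q + 4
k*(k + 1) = k^2 + k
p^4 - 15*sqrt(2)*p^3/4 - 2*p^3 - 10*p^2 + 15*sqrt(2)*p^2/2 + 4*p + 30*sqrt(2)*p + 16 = (p - 4)*(p - 4*sqrt(2))*(sqrt(2)*p/2 + sqrt(2))*(sqrt(2)*p + 1/2)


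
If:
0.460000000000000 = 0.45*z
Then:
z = 1.02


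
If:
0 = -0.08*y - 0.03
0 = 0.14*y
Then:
No Solution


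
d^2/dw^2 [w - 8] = 0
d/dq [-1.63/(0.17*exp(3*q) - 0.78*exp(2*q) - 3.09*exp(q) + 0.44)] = (0.8313*exp(2*q) - 2.5428*exp(q) - 5.0367)*exp(q)/(0.17*exp(3*q) - 0.78*exp(2*q) - 3.09*exp(q) + 0.44)^2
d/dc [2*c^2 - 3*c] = 4*c - 3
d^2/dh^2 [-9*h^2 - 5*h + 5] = -18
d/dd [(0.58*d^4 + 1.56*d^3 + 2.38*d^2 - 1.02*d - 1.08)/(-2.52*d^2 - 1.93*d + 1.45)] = (-2.9232*d^5 - 7.2894*d^4 - 2.6576*d^3 - 0.3778*d^2 + 1.4588*d - 3.5634)/(6.3504*d^4 + 9.7272*d^3 - 3.5831*d^2 - 5.597*d + 2.1025)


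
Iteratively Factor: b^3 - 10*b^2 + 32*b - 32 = (b - 4)*(b^2 - 6*b + 8) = (b - 4)^2*(b - 2)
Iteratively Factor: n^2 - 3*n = (n - 3)*(n)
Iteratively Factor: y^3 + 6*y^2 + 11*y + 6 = (y + 3)*(y^2 + 3*y + 2) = (y + 2)*(y + 3)*(y + 1)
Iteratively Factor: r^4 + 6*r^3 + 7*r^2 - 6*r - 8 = (r - 1)*(r^3 + 7*r^2 + 14*r + 8) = (r - 1)*(r + 2)*(r^2 + 5*r + 4) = (r - 1)*(r + 1)*(r + 2)*(r + 4)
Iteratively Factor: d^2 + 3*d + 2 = (d + 1)*(d + 2)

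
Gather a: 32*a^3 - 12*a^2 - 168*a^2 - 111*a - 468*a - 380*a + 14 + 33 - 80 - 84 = 32*a^3 - 180*a^2 - 959*a - 117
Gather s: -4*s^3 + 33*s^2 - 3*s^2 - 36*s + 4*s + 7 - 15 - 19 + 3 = -4*s^3 + 30*s^2 - 32*s - 24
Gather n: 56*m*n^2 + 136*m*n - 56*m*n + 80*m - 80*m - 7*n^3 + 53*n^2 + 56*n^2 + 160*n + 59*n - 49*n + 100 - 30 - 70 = -7*n^3 + n^2*(56*m + 109) + n*(80*m + 170)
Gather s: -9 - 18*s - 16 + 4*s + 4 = -14*s - 21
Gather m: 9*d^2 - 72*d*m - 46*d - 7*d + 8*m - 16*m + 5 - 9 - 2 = 9*d^2 - 53*d + m*(-72*d - 8) - 6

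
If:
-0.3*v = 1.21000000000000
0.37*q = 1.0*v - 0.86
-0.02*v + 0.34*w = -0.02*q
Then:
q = -13.23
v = -4.03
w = 0.54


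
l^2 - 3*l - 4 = (l - 4)*(l + 1)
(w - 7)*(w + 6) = w^2 - w - 42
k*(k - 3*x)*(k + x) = k^3 - 2*k^2*x - 3*k*x^2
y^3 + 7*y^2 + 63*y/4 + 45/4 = (y + 3/2)*(y + 5/2)*(y + 3)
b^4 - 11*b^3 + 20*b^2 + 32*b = b*(b - 8)*(b - 4)*(b + 1)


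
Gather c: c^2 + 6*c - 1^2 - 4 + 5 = c^2 + 6*c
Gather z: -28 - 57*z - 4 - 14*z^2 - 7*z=-14*z^2 - 64*z - 32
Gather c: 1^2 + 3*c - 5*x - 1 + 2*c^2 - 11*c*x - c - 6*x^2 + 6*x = 2*c^2 + c*(2 - 11*x) - 6*x^2 + x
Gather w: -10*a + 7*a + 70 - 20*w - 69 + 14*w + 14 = -3*a - 6*w + 15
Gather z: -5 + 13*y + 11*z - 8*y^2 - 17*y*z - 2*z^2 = -8*y^2 + 13*y - 2*z^2 + z*(11 - 17*y) - 5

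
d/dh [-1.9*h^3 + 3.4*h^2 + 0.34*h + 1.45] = -5.7*h^2 + 6.8*h + 0.34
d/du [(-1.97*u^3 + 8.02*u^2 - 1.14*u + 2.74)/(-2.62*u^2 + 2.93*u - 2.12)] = (5.1614*u^4 - 11.5442*u^3 + 33.041*u^2 - 19.6472*u - 5.6114)/(6.8644*u^4 - 15.3532*u^3 + 19.6937*u^2 - 12.4232*u + 4.4944)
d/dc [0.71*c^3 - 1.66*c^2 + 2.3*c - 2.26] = 2.13*c^2 - 3.32*c + 2.3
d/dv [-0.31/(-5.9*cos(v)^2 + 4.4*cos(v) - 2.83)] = (3.658*cos(v) - 1.364)*sin(v)/(5.9*cos(v)^2 - 4.4*cos(v) + 2.83)^2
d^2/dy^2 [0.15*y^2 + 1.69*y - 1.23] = 0.300000000000000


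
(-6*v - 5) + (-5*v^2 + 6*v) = -5*v^2 - 5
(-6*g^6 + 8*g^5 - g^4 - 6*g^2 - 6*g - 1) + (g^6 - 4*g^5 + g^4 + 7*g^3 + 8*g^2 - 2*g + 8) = -5*g^6 + 4*g^5 + 7*g^3 + 2*g^2 - 8*g + 7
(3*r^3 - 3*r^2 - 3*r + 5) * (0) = 0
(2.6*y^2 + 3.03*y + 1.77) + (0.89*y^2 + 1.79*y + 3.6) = 3.49*y^2 + 4.82*y + 5.37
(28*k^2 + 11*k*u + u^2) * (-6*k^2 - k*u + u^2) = -168*k^4 - 94*k^3*u + 11*k^2*u^2 + 10*k*u^3 + u^4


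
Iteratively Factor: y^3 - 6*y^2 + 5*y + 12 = (y - 4)*(y^2 - 2*y - 3) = (y - 4)*(y + 1)*(y - 3)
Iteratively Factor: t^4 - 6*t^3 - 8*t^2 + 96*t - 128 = (t - 4)*(t^3 - 2*t^2 - 16*t + 32) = (t - 4)*(t + 4)*(t^2 - 6*t + 8) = (t - 4)^2*(t + 4)*(t - 2)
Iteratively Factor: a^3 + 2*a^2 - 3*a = (a + 3)*(a^2 - a) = a*(a + 3)*(a - 1)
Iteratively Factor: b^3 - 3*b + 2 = (b - 1)*(b^2 + b - 2) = (b - 1)^2*(b + 2)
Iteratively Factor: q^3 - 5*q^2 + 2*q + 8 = (q + 1)*(q^2 - 6*q + 8) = (q - 2)*(q + 1)*(q - 4)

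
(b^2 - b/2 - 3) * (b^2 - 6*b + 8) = b^4 - 13*b^3/2 + 8*b^2 + 14*b - 24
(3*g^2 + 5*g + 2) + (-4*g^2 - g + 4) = -g^2 + 4*g + 6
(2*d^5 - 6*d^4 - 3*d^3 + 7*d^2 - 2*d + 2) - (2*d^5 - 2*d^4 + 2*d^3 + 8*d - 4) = -4*d^4 - 5*d^3 + 7*d^2 - 10*d + 6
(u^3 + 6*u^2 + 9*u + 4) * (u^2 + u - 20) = u^5 + 7*u^4 - 5*u^3 - 107*u^2 - 176*u - 80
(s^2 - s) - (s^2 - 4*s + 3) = 3*s - 3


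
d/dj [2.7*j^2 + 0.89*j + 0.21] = 5.4*j + 0.89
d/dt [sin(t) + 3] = cos(t)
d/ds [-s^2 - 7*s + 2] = -2*s - 7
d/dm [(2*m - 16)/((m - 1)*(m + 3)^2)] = 2*(-2*m^2 + 25*m + 5)/(m^5 + 7*m^4 + 10*m^3 - 18*m^2 - 27*m + 27)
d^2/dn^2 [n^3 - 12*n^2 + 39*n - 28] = 6*n - 24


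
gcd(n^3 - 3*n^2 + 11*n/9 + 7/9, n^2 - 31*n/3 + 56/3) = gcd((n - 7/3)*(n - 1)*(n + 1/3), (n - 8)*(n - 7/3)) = n - 7/3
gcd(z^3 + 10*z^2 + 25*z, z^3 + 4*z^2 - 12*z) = z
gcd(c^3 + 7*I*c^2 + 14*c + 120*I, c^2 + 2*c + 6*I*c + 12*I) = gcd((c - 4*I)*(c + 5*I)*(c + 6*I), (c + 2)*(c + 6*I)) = c + 6*I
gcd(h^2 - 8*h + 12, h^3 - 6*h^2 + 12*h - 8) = h - 2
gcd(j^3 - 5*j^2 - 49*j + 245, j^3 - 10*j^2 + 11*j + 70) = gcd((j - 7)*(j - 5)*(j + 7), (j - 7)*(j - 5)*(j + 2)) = j^2 - 12*j + 35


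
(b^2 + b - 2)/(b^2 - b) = (b + 2)/b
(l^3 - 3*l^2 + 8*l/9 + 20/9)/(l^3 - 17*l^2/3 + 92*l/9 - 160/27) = 3*(3*l^2 - 4*l - 4)/(9*l^2 - 36*l + 32)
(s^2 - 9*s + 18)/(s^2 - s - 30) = (s - 3)/(s + 5)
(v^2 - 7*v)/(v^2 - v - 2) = v*(7 - v)/(-v^2 + v + 2)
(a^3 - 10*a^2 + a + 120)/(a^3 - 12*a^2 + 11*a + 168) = (a - 5)/(a - 7)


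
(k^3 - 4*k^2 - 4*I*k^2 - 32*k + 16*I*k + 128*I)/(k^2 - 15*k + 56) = (k^2 + 4*k*(1 - I) - 16*I)/(k - 7)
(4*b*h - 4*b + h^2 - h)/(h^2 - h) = (4*b + h)/h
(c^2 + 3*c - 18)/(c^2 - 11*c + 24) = (c + 6)/(c - 8)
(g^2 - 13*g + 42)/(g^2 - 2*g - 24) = (g - 7)/(g + 4)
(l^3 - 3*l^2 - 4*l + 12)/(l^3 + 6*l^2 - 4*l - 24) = (l - 3)/(l + 6)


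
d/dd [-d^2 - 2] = -2*d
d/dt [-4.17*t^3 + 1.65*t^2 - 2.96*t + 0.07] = -12.51*t^2 + 3.3*t - 2.96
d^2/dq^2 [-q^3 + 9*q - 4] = -6*q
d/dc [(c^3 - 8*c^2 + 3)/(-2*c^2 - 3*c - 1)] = (-2*c^4 - 6*c^3 + 21*c^2 + 28*c + 9)/(4*c^4 + 12*c^3 + 13*c^2 + 6*c + 1)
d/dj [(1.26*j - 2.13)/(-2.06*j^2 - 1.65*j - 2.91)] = (2.5956*j^2 - 8.7756*j - 7.1811)/(4.2436*j^4 + 6.798*j^3 + 14.7117*j^2 + 9.603*j + 8.4681)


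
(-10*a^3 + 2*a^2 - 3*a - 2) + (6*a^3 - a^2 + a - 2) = -4*a^3 + a^2 - 2*a - 4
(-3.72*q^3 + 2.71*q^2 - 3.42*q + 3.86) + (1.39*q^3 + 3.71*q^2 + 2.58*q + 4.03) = -2.33*q^3 + 6.42*q^2 - 0.84*q + 7.89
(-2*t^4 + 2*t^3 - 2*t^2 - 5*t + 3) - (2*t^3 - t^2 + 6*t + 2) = -2*t^4 - t^2 - 11*t + 1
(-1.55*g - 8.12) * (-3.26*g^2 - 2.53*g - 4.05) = 5.053*g^3 + 30.3927*g^2 + 26.8211*g + 32.886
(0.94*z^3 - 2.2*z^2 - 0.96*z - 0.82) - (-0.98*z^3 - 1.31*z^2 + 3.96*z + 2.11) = 1.92*z^3 - 0.89*z^2 - 4.92*z - 2.93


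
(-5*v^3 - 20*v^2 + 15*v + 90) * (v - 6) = -5*v^4 + 10*v^3 + 135*v^2 - 540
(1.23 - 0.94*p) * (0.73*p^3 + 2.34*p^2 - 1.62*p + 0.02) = -0.6862*p^4 - 1.3017*p^3 + 4.401*p^2 - 2.0114*p + 0.0246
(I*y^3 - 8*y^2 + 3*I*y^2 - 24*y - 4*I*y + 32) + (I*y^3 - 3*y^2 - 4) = 2*I*y^3 - 11*y^2 + 3*I*y^2 - 24*y - 4*I*y + 28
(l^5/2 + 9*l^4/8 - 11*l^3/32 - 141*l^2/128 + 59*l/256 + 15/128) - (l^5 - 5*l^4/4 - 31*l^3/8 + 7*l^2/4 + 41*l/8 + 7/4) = -l^5/2 + 19*l^4/8 + 113*l^3/32 - 365*l^2/128 - 1253*l/256 - 209/128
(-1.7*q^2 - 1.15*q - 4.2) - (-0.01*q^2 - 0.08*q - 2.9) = -1.69*q^2 - 1.07*q - 1.3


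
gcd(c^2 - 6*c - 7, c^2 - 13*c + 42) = c - 7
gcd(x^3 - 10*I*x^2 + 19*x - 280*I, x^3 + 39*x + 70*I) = x^2 - 2*I*x + 35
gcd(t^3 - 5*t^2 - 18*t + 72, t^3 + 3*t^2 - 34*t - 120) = t^2 - 2*t - 24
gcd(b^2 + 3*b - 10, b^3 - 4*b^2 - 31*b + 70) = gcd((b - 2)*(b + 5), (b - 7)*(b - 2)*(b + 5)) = b^2 + 3*b - 10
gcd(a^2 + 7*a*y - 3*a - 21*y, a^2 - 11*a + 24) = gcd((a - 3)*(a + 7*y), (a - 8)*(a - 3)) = a - 3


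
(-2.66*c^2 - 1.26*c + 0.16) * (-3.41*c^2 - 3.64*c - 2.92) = 9.0706*c^4 + 13.979*c^3 + 11.808*c^2 + 3.0968*c - 0.4672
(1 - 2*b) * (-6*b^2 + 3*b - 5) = 12*b^3 - 12*b^2 + 13*b - 5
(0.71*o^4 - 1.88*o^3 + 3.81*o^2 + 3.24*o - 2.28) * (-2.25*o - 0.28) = -1.5975*o^5 + 4.0312*o^4 - 8.0461*o^3 - 8.3568*o^2 + 4.2228*o + 0.6384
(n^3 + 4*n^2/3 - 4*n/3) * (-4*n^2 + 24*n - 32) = -4*n^5 + 56*n^4/3 + 16*n^3/3 - 224*n^2/3 + 128*n/3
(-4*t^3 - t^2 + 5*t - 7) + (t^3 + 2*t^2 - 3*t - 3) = -3*t^3 + t^2 + 2*t - 10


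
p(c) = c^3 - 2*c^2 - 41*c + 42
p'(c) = 3*c^2 - 4*c - 41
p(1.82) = -33.22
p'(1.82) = -38.34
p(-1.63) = 99.19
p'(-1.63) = -26.51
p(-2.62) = 117.71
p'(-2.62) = -9.93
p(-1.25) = 88.17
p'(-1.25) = -31.31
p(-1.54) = 96.74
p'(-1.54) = -27.73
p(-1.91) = 106.05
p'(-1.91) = -22.42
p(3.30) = -79.14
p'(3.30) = -21.53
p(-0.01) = 42.41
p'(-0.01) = -40.96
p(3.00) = -72.00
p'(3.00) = -26.00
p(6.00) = -60.00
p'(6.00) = 43.00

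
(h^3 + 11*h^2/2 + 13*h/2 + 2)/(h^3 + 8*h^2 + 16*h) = (2*h^2 + 3*h + 1)/(2*h*(h + 4))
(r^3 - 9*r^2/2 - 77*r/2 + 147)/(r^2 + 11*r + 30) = (2*r^2 - 21*r + 49)/(2*(r + 5))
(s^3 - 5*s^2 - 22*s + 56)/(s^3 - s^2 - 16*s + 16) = (s^2 - 9*s + 14)/(s^2 - 5*s + 4)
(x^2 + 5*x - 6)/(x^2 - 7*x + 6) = (x + 6)/(x - 6)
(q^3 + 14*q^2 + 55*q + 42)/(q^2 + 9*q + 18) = (q^2 + 8*q + 7)/(q + 3)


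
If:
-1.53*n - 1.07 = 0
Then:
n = -0.70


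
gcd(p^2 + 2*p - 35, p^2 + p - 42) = p + 7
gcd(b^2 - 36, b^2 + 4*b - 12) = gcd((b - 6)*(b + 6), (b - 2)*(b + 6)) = b + 6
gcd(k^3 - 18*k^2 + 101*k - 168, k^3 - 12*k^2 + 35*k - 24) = k^2 - 11*k + 24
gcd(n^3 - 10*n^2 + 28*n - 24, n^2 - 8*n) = 1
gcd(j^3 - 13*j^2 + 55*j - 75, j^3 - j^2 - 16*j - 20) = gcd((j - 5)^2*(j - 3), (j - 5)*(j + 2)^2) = j - 5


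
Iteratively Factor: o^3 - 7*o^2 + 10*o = (o - 5)*(o^2 - 2*o) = o*(o - 5)*(o - 2)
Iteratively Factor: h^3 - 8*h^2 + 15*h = (h - 3)*(h^2 - 5*h) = (h - 5)*(h - 3)*(h)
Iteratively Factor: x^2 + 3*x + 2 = (x + 1)*(x + 2)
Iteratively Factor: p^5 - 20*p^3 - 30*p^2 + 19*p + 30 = (p + 1)*(p^4 - p^3 - 19*p^2 - 11*p + 30) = (p - 1)*(p + 1)*(p^3 - 19*p - 30) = (p - 1)*(p + 1)*(p + 2)*(p^2 - 2*p - 15) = (p - 1)*(p + 1)*(p + 2)*(p + 3)*(p - 5)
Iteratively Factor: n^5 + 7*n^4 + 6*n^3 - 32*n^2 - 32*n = (n - 2)*(n^4 + 9*n^3 + 24*n^2 + 16*n) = (n - 2)*(n + 1)*(n^3 + 8*n^2 + 16*n) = (n - 2)*(n + 1)*(n + 4)*(n^2 + 4*n) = (n - 2)*(n + 1)*(n + 4)^2*(n)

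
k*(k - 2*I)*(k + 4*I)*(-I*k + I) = -I*k^4 + 2*k^3 + I*k^3 - 2*k^2 - 8*I*k^2 + 8*I*k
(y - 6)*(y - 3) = y^2 - 9*y + 18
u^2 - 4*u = u*(u - 4)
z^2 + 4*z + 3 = (z + 1)*(z + 3)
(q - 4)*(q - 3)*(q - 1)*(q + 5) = q^4 - 3*q^3 - 21*q^2 + 83*q - 60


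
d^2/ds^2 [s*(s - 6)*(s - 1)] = 6*s - 14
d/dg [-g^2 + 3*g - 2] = 3 - 2*g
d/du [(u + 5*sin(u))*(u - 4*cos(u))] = (u + 5*sin(u))*(4*sin(u) + 1) + (u - 4*cos(u))*(5*cos(u) + 1)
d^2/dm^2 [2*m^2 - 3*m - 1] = 4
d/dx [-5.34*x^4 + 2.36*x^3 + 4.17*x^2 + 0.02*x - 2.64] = -21.36*x^3 + 7.08*x^2 + 8.34*x + 0.02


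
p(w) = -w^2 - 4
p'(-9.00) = 18.00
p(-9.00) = -85.00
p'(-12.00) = 24.00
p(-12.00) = -148.00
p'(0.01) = -0.02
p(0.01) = -4.00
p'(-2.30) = 4.60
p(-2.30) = -9.29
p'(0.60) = -1.20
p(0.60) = -4.36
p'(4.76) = -9.52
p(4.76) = -26.66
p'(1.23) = -2.46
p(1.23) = -5.51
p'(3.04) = -6.08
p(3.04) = -13.24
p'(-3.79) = 7.58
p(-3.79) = -18.36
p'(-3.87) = 7.74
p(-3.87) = -18.98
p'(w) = -2*w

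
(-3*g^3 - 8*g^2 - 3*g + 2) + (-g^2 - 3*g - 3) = -3*g^3 - 9*g^2 - 6*g - 1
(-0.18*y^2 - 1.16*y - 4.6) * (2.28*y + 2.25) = -0.4104*y^3 - 3.0498*y^2 - 13.098*y - 10.35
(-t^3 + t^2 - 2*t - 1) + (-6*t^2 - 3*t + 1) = -t^3 - 5*t^2 - 5*t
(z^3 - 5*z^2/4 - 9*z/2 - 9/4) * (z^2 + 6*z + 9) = z^5 + 19*z^4/4 - 3*z^3 - 81*z^2/2 - 54*z - 81/4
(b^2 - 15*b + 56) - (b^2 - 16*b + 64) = b - 8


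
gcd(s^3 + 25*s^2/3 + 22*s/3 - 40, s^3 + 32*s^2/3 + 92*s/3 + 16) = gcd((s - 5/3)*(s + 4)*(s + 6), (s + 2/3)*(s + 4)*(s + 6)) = s^2 + 10*s + 24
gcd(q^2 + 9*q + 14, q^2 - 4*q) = 1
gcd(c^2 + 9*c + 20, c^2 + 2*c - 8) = c + 4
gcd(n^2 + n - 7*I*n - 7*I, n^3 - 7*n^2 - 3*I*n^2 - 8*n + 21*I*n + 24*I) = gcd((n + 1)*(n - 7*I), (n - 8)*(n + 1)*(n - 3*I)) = n + 1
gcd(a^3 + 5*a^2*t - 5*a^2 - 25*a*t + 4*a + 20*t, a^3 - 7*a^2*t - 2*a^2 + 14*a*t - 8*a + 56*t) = a - 4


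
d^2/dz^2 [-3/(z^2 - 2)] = 6*(-3*z^2 - 2)/(z^2 - 2)^3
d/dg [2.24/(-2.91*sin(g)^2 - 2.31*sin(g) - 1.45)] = (13.0368*sin(g) + 5.1744)*cos(g)/(2.91*sin(g)^2 + 2.31*sin(g) + 1.45)^2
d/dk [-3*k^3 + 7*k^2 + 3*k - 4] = -9*k^2 + 14*k + 3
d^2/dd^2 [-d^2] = -2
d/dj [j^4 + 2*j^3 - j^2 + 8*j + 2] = 4*j^3 + 6*j^2 - 2*j + 8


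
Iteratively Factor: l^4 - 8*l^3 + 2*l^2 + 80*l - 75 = (l + 3)*(l^3 - 11*l^2 + 35*l - 25) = (l - 5)*(l + 3)*(l^2 - 6*l + 5) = (l - 5)^2*(l + 3)*(l - 1)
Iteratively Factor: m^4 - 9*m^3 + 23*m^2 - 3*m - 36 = (m - 4)*(m^3 - 5*m^2 + 3*m + 9) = (m - 4)*(m + 1)*(m^2 - 6*m + 9) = (m - 4)*(m - 3)*(m + 1)*(m - 3)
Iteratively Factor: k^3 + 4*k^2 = (k)*(k^2 + 4*k) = k^2*(k + 4)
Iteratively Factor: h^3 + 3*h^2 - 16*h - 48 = (h - 4)*(h^2 + 7*h + 12) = (h - 4)*(h + 4)*(h + 3)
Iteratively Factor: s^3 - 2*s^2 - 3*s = (s - 3)*(s^2 + s) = s*(s - 3)*(s + 1)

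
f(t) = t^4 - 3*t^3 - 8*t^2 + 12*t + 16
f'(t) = 4*t^3 - 9*t^2 - 16*t + 12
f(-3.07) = 79.39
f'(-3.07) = -139.44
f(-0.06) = 15.25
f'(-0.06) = 12.93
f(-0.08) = 14.99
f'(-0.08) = 13.22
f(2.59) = -13.71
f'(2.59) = -20.32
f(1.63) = 8.37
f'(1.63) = -20.67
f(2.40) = -9.57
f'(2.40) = -22.94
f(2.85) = -18.25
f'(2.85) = -14.11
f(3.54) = -17.82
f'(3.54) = 20.02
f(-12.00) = 24640.00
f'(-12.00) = -8004.00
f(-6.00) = 1600.00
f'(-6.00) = -1080.00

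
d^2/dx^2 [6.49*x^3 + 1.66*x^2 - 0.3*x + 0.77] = 38.94*x + 3.32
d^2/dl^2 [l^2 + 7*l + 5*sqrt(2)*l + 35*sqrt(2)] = 2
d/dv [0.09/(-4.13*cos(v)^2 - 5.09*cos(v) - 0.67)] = -(0.7434*cos(v) + 0.4581)*sin(v)/(4.13*cos(v)^2 + 5.09*cos(v) + 0.67)^2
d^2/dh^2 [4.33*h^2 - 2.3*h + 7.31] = 8.66000000000000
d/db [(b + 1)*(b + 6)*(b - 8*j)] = 3*b^2 - 16*b*j + 14*b - 56*j + 6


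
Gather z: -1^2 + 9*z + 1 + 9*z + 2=18*z + 2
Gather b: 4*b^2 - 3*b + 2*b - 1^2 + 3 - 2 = 4*b^2 - b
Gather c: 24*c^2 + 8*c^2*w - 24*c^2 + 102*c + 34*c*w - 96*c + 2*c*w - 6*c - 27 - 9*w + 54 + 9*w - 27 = 8*c^2*w + 36*c*w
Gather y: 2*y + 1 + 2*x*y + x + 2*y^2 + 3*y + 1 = x + 2*y^2 + y*(2*x + 5) + 2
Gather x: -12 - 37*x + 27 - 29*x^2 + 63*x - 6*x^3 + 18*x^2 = -6*x^3 - 11*x^2 + 26*x + 15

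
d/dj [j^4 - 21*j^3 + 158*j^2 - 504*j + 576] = 4*j^3 - 63*j^2 + 316*j - 504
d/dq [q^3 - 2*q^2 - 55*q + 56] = 3*q^2 - 4*q - 55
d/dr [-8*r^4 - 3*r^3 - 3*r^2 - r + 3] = -32*r^3 - 9*r^2 - 6*r - 1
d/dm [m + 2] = 1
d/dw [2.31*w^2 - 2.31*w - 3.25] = 4.62*w - 2.31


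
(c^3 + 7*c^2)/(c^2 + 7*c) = c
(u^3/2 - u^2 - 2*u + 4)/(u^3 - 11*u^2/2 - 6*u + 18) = (u^2 - 4*u + 4)/(2*u^2 - 15*u + 18)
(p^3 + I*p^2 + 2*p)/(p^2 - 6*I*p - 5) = p*(p + 2*I)/(p - 5*I)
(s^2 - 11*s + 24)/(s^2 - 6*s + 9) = (s - 8)/(s - 3)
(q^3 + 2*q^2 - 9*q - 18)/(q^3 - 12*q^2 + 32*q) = (q^3 + 2*q^2 - 9*q - 18)/(q*(q^2 - 12*q + 32))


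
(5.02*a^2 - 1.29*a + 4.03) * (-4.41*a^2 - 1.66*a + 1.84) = -22.1382*a^4 - 2.6443*a^3 - 6.3941*a^2 - 9.0634*a + 7.4152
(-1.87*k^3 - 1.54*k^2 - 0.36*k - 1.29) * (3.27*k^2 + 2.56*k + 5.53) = -6.1149*k^5 - 9.823*k^4 - 15.4607*k^3 - 13.6561*k^2 - 5.2932*k - 7.1337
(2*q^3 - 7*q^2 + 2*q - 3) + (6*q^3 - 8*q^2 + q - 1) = 8*q^3 - 15*q^2 + 3*q - 4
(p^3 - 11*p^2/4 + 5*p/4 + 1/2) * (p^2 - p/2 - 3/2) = p^5 - 13*p^4/4 + 9*p^3/8 + 4*p^2 - 17*p/8 - 3/4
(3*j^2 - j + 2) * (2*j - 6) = 6*j^3 - 20*j^2 + 10*j - 12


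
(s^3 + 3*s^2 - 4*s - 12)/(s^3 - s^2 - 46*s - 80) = (s^2 + s - 6)/(s^2 - 3*s - 40)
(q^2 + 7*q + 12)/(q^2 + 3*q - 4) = (q + 3)/(q - 1)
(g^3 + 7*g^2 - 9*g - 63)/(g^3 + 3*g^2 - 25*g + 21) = (g + 3)/(g - 1)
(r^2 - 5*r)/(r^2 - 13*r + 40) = r/(r - 8)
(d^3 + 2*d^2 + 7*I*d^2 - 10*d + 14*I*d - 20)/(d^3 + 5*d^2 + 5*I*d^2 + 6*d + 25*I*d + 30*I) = (d + 2*I)/(d + 3)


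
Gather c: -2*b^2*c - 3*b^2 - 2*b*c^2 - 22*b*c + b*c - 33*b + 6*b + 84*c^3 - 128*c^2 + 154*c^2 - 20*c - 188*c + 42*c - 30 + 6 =-3*b^2 - 27*b + 84*c^3 + c^2*(26 - 2*b) + c*(-2*b^2 - 21*b - 166) - 24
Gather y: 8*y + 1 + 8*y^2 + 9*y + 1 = 8*y^2 + 17*y + 2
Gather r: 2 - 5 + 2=-1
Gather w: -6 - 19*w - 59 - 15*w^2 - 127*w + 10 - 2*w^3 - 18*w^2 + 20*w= -2*w^3 - 33*w^2 - 126*w - 55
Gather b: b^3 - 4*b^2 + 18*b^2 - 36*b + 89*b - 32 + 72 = b^3 + 14*b^2 + 53*b + 40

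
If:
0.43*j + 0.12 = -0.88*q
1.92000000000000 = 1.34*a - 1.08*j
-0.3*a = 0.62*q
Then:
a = 5.98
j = 5.65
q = -2.90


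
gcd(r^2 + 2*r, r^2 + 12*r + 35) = 1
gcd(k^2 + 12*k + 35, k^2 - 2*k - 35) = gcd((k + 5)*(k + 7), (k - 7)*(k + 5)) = k + 5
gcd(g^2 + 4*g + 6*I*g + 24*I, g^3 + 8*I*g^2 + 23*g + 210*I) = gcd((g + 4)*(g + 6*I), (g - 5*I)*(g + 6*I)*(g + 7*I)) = g + 6*I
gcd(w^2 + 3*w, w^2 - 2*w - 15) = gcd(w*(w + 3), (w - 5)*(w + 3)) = w + 3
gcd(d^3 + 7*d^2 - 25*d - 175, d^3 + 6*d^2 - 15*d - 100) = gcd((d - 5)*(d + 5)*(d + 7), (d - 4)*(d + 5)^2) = d + 5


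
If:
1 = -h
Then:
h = -1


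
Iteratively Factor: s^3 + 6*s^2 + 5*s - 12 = (s + 3)*(s^2 + 3*s - 4) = (s + 3)*(s + 4)*(s - 1)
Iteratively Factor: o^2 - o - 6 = (o + 2)*(o - 3)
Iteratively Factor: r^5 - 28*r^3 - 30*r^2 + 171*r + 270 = (r - 3)*(r^4 + 3*r^3 - 19*r^2 - 87*r - 90) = (r - 3)*(r + 2)*(r^3 + r^2 - 21*r - 45) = (r - 3)*(r + 2)*(r + 3)*(r^2 - 2*r - 15) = (r - 5)*(r - 3)*(r + 2)*(r + 3)*(r + 3)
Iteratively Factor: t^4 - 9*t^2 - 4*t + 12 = (t + 2)*(t^3 - 2*t^2 - 5*t + 6) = (t + 2)^2*(t^2 - 4*t + 3) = (t - 3)*(t + 2)^2*(t - 1)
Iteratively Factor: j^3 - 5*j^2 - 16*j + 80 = (j - 5)*(j^2 - 16) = (j - 5)*(j + 4)*(j - 4)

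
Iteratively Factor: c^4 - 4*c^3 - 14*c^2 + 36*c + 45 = (c - 5)*(c^3 + c^2 - 9*c - 9) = (c - 5)*(c + 1)*(c^2 - 9) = (c - 5)*(c + 1)*(c + 3)*(c - 3)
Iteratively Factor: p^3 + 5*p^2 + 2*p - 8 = (p - 1)*(p^2 + 6*p + 8) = (p - 1)*(p + 4)*(p + 2)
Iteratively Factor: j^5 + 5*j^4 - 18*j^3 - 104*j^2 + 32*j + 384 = (j - 2)*(j^4 + 7*j^3 - 4*j^2 - 112*j - 192) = (j - 2)*(j + 4)*(j^3 + 3*j^2 - 16*j - 48) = (j - 2)*(j + 4)^2*(j^2 - j - 12) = (j - 2)*(j + 3)*(j + 4)^2*(j - 4)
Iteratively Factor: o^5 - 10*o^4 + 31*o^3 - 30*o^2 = (o - 5)*(o^4 - 5*o^3 + 6*o^2) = o*(o - 5)*(o^3 - 5*o^2 + 6*o) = o*(o - 5)*(o - 2)*(o^2 - 3*o) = o*(o - 5)*(o - 3)*(o - 2)*(o)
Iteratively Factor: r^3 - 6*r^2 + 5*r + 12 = (r + 1)*(r^2 - 7*r + 12) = (r - 4)*(r + 1)*(r - 3)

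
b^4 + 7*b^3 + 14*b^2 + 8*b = b*(b + 1)*(b + 2)*(b + 4)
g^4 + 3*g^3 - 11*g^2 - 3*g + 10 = (g - 2)*(g - 1)*(g + 1)*(g + 5)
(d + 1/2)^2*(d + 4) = d^3 + 5*d^2 + 17*d/4 + 1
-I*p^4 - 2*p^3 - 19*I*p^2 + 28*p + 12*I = (p - 6*I)*(p + I)*(p + 2*I)*(-I*p + 1)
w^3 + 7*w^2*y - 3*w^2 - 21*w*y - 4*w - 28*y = (w - 4)*(w + 1)*(w + 7*y)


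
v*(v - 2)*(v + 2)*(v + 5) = v^4 + 5*v^3 - 4*v^2 - 20*v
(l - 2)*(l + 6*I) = l^2 - 2*l + 6*I*l - 12*I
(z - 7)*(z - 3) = z^2 - 10*z + 21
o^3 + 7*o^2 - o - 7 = (o - 1)*(o + 1)*(o + 7)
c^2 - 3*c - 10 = (c - 5)*(c + 2)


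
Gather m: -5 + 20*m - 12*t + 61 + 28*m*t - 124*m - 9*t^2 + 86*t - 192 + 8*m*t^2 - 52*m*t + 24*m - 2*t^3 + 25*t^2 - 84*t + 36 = m*(8*t^2 - 24*t - 80) - 2*t^3 + 16*t^2 - 10*t - 100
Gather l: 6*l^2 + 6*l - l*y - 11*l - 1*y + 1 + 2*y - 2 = 6*l^2 + l*(-y - 5) + y - 1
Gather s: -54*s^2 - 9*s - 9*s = -54*s^2 - 18*s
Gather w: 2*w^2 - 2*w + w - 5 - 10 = 2*w^2 - w - 15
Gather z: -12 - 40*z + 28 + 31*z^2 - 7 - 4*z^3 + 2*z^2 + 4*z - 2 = -4*z^3 + 33*z^2 - 36*z + 7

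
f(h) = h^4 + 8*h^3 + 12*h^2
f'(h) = 4*h^3 + 24*h^2 + 24*h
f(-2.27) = -5.19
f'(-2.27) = 22.40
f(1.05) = 23.71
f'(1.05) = 56.29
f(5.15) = 2114.44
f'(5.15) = 1306.50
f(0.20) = 0.55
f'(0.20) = 5.79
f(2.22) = 170.96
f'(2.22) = 215.33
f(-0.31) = 0.92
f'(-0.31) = -5.25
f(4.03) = 982.26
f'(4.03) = 748.30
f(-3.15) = -32.52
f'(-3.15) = 37.52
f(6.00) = 3456.00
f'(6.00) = 1872.00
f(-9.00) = 1701.00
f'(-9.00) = -1188.00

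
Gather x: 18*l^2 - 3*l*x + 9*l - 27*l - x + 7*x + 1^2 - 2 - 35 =18*l^2 - 18*l + x*(6 - 3*l) - 36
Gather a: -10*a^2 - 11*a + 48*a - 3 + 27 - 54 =-10*a^2 + 37*a - 30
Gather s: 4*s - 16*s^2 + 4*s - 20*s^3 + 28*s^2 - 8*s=-20*s^3 + 12*s^2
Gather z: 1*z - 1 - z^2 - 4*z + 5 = -z^2 - 3*z + 4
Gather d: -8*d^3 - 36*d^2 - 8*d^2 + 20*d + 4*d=-8*d^3 - 44*d^2 + 24*d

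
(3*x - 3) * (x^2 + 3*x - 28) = 3*x^3 + 6*x^2 - 93*x + 84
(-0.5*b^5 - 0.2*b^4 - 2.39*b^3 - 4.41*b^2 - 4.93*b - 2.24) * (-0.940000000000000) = 0.47*b^5 + 0.188*b^4 + 2.2466*b^3 + 4.1454*b^2 + 4.6342*b + 2.1056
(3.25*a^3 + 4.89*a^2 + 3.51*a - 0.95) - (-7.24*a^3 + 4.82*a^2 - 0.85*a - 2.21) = 10.49*a^3 + 0.0699999999999994*a^2 + 4.36*a + 1.26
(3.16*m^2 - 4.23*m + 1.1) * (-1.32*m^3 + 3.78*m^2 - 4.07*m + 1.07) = -4.1712*m^5 + 17.5284*m^4 - 30.3026*m^3 + 24.7553*m^2 - 9.0031*m + 1.177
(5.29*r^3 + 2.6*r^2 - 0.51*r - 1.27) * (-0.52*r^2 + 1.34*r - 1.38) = -2.7508*r^5 + 5.7366*r^4 - 3.551*r^3 - 3.611*r^2 - 0.998*r + 1.7526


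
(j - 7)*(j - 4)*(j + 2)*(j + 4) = j^4 - 5*j^3 - 30*j^2 + 80*j + 224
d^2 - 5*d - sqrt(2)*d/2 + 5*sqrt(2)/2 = (d - 5)*(d - sqrt(2)/2)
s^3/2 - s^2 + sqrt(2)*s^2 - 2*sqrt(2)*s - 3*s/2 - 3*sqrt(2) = (s/2 + 1/2)*(s - 3)*(s + 2*sqrt(2))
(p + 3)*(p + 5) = p^2 + 8*p + 15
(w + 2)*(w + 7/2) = w^2 + 11*w/2 + 7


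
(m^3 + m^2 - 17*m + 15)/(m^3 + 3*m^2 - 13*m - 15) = (m - 1)/(m + 1)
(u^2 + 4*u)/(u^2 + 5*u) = (u + 4)/(u + 5)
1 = 1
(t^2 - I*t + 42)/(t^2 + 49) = (t + 6*I)/(t + 7*I)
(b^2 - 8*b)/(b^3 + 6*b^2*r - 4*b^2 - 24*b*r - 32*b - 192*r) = b/(b^2 + 6*b*r + 4*b + 24*r)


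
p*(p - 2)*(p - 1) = p^3 - 3*p^2 + 2*p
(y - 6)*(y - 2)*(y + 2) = y^3 - 6*y^2 - 4*y + 24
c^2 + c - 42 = (c - 6)*(c + 7)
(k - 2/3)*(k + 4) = k^2 + 10*k/3 - 8/3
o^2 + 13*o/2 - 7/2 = (o - 1/2)*(o + 7)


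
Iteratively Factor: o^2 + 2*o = (o + 2)*(o)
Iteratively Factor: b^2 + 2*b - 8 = (b + 4)*(b - 2)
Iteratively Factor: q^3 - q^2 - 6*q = (q + 2)*(q^2 - 3*q) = q*(q + 2)*(q - 3)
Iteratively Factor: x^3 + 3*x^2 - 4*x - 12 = (x + 2)*(x^2 + x - 6) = (x - 2)*(x + 2)*(x + 3)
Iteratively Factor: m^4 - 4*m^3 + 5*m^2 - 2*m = (m - 1)*(m^3 - 3*m^2 + 2*m) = (m - 2)*(m - 1)*(m^2 - m) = (m - 2)*(m - 1)^2*(m)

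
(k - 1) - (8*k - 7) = 6 - 7*k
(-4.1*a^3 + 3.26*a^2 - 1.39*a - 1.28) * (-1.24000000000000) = 5.084*a^3 - 4.0424*a^2 + 1.7236*a + 1.5872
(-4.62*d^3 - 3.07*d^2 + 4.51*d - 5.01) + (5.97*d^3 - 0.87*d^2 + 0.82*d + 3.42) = 1.35*d^3 - 3.94*d^2 + 5.33*d - 1.59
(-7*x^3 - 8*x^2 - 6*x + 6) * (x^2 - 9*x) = -7*x^5 + 55*x^4 + 66*x^3 + 60*x^2 - 54*x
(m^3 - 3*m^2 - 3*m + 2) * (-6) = -6*m^3 + 18*m^2 + 18*m - 12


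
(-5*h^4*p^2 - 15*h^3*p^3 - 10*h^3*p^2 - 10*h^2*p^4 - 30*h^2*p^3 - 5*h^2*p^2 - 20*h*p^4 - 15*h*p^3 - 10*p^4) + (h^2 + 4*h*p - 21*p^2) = -5*h^4*p^2 - 15*h^3*p^3 - 10*h^3*p^2 - 10*h^2*p^4 - 30*h^2*p^3 - 5*h^2*p^2 + h^2 - 20*h*p^4 - 15*h*p^3 + 4*h*p - 10*p^4 - 21*p^2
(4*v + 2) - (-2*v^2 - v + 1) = 2*v^2 + 5*v + 1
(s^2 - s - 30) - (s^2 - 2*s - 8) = s - 22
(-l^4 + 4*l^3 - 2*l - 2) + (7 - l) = -l^4 + 4*l^3 - 3*l + 5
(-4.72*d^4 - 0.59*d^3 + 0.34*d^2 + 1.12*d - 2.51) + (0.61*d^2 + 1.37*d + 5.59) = -4.72*d^4 - 0.59*d^3 + 0.95*d^2 + 2.49*d + 3.08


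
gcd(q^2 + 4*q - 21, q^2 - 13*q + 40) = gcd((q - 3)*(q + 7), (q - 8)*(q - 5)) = 1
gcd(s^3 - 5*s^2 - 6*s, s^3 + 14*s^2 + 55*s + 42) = s + 1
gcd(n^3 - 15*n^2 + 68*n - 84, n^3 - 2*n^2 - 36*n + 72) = n^2 - 8*n + 12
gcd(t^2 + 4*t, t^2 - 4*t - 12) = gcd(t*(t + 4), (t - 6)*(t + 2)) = 1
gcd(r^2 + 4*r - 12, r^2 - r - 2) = r - 2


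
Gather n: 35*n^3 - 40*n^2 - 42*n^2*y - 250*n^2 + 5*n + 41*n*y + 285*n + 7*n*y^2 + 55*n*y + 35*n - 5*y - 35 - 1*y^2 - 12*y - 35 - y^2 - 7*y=35*n^3 + n^2*(-42*y - 290) + n*(7*y^2 + 96*y + 325) - 2*y^2 - 24*y - 70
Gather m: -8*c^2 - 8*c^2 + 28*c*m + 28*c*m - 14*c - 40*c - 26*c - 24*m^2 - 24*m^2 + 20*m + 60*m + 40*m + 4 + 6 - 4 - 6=-16*c^2 - 80*c - 48*m^2 + m*(56*c + 120)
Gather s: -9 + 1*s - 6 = s - 15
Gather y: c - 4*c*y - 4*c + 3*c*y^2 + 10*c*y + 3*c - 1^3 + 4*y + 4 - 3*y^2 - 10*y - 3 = y^2*(3*c - 3) + y*(6*c - 6)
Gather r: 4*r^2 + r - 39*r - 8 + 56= 4*r^2 - 38*r + 48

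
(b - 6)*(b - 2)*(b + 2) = b^3 - 6*b^2 - 4*b + 24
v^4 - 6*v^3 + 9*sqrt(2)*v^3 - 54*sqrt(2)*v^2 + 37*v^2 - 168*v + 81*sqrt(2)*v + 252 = (v - 3)^2*(v + 2*sqrt(2))*(v + 7*sqrt(2))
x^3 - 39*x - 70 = (x - 7)*(x + 2)*(x + 5)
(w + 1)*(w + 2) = w^2 + 3*w + 2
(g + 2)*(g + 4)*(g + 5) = g^3 + 11*g^2 + 38*g + 40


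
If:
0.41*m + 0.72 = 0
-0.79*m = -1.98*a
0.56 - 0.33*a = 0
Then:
No Solution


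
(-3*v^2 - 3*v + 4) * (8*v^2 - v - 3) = -24*v^4 - 21*v^3 + 44*v^2 + 5*v - 12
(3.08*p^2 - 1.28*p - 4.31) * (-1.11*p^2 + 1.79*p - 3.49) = -3.4188*p^4 + 6.934*p^3 - 8.2563*p^2 - 3.2477*p + 15.0419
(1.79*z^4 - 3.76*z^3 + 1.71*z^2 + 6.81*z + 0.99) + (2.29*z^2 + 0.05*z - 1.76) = 1.79*z^4 - 3.76*z^3 + 4.0*z^2 + 6.86*z - 0.77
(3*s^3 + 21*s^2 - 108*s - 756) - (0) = 3*s^3 + 21*s^2 - 108*s - 756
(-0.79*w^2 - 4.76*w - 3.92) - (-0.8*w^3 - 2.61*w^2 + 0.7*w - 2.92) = 0.8*w^3 + 1.82*w^2 - 5.46*w - 1.0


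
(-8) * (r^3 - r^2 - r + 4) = -8*r^3 + 8*r^2 + 8*r - 32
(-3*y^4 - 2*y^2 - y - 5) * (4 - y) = 3*y^5 - 12*y^4 + 2*y^3 - 7*y^2 + y - 20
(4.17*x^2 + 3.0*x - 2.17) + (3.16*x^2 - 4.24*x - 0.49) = 7.33*x^2 - 1.24*x - 2.66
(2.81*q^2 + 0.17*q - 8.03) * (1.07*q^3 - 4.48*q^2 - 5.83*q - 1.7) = 3.0067*q^5 - 12.4069*q^4 - 25.736*q^3 + 30.2063*q^2 + 46.5259*q + 13.651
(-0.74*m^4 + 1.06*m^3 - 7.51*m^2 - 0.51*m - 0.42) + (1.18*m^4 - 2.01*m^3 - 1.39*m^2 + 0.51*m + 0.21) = 0.44*m^4 - 0.95*m^3 - 8.9*m^2 - 0.21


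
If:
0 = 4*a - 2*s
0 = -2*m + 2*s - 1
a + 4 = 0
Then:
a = -4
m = -17/2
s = -8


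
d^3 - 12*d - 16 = (d - 4)*(d + 2)^2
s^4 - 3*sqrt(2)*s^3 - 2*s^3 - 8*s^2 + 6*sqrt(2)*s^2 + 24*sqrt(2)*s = s*(s - 4)*(s + 2)*(s - 3*sqrt(2))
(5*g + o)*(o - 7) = 5*g*o - 35*g + o^2 - 7*o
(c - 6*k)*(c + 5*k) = c^2 - c*k - 30*k^2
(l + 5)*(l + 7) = l^2 + 12*l + 35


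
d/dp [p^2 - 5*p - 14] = 2*p - 5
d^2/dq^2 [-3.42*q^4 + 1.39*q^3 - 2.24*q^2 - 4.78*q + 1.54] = -41.04*q^2 + 8.34*q - 4.48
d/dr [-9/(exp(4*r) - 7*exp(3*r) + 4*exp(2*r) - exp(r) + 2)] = (36*exp(3*r) - 189*exp(2*r) + 72*exp(r) - 9)*exp(r)/(exp(4*r) - 7*exp(3*r) + 4*exp(2*r) - exp(r) + 2)^2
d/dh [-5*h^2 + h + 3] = 1 - 10*h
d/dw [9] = 0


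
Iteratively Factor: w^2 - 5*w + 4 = (w - 4)*(w - 1)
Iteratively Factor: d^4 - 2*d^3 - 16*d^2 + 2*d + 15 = (d + 1)*(d^3 - 3*d^2 - 13*d + 15) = (d - 1)*(d + 1)*(d^2 - 2*d - 15) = (d - 5)*(d - 1)*(d + 1)*(d + 3)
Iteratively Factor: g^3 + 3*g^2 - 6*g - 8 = (g + 4)*(g^2 - g - 2) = (g + 1)*(g + 4)*(g - 2)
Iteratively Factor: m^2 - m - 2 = (m - 2)*(m + 1)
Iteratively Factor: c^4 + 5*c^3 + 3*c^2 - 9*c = (c)*(c^3 + 5*c^2 + 3*c - 9) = c*(c + 3)*(c^2 + 2*c - 3) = c*(c + 3)^2*(c - 1)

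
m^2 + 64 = (m - 8*I)*(m + 8*I)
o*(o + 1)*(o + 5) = o^3 + 6*o^2 + 5*o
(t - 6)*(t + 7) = t^2 + t - 42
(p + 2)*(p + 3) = p^2 + 5*p + 6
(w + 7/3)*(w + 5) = w^2 + 22*w/3 + 35/3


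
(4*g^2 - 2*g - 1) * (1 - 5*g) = -20*g^3 + 14*g^2 + 3*g - 1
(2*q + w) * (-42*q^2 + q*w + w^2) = -84*q^3 - 40*q^2*w + 3*q*w^2 + w^3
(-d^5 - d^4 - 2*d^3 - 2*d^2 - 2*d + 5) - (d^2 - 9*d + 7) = -d^5 - d^4 - 2*d^3 - 3*d^2 + 7*d - 2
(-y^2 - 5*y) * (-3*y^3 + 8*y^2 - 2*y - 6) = 3*y^5 + 7*y^4 - 38*y^3 + 16*y^2 + 30*y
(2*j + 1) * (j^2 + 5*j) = 2*j^3 + 11*j^2 + 5*j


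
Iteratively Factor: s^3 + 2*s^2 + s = (s + 1)*(s^2 + s) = (s + 1)^2*(s)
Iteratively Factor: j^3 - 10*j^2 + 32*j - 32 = (j - 2)*(j^2 - 8*j + 16) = (j - 4)*(j - 2)*(j - 4)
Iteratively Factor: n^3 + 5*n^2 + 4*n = (n + 1)*(n^2 + 4*n) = (n + 1)*(n + 4)*(n)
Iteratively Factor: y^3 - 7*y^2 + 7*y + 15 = (y + 1)*(y^2 - 8*y + 15) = (y - 5)*(y + 1)*(y - 3)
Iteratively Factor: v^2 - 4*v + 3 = (v - 3)*(v - 1)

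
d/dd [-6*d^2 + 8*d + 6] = 8 - 12*d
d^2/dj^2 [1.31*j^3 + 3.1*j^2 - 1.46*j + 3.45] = 7.86*j + 6.2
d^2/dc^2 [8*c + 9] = 0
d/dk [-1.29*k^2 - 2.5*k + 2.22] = -2.58*k - 2.5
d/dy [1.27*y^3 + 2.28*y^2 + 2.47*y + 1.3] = 3.81*y^2 + 4.56*y + 2.47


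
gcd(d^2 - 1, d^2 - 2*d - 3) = d + 1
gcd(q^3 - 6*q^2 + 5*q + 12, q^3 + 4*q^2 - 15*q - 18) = q^2 - 2*q - 3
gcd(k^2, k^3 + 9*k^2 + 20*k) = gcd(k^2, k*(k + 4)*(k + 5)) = k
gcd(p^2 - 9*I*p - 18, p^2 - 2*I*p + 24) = p - 6*I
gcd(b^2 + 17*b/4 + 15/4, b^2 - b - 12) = b + 3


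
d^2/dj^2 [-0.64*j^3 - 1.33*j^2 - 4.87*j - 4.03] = -3.84*j - 2.66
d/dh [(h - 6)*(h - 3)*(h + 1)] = 3*h^2 - 16*h + 9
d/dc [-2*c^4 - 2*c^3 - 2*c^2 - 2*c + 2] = -8*c^3 - 6*c^2 - 4*c - 2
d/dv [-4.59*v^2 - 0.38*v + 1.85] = -9.18*v - 0.38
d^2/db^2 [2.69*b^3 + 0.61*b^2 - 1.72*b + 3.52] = 16.14*b + 1.22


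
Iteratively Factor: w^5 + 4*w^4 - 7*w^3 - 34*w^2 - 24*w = (w + 2)*(w^4 + 2*w^3 - 11*w^2 - 12*w) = (w + 2)*(w + 4)*(w^3 - 2*w^2 - 3*w) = (w - 3)*(w + 2)*(w + 4)*(w^2 + w) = w*(w - 3)*(w + 2)*(w + 4)*(w + 1)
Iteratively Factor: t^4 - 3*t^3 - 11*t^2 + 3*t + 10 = (t + 2)*(t^3 - 5*t^2 - t + 5) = (t + 1)*(t + 2)*(t^2 - 6*t + 5) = (t - 5)*(t + 1)*(t + 2)*(t - 1)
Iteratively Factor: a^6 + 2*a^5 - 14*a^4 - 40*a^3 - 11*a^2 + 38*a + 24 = (a - 4)*(a^5 + 6*a^4 + 10*a^3 - 11*a - 6) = (a - 4)*(a + 2)*(a^4 + 4*a^3 + 2*a^2 - 4*a - 3) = (a - 4)*(a + 2)*(a + 3)*(a^3 + a^2 - a - 1) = (a - 4)*(a + 1)*(a + 2)*(a + 3)*(a^2 - 1) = (a - 4)*(a + 1)^2*(a + 2)*(a + 3)*(a - 1)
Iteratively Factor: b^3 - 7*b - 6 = (b + 2)*(b^2 - 2*b - 3) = (b + 1)*(b + 2)*(b - 3)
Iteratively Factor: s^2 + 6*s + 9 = (s + 3)*(s + 3)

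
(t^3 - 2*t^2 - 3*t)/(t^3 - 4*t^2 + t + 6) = t/(t - 2)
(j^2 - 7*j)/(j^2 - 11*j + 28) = j/(j - 4)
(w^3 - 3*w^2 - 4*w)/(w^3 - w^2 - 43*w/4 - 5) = 4*w*(w + 1)/(4*w^2 + 12*w + 5)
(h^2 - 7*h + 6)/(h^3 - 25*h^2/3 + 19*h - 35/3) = 3*(h - 6)/(3*h^2 - 22*h + 35)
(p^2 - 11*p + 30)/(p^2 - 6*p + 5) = (p - 6)/(p - 1)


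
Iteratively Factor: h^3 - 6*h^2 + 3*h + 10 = (h - 5)*(h^2 - h - 2) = (h - 5)*(h - 2)*(h + 1)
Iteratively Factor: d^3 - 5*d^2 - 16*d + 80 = (d - 5)*(d^2 - 16) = (d - 5)*(d + 4)*(d - 4)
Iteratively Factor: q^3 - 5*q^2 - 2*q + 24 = (q + 2)*(q^2 - 7*q + 12) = (q - 4)*(q + 2)*(q - 3)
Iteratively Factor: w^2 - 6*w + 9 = (w - 3)*(w - 3)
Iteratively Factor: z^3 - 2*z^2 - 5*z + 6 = (z + 2)*(z^2 - 4*z + 3) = (z - 3)*(z + 2)*(z - 1)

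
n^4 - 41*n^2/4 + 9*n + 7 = (n - 2)^2*(n + 1/2)*(n + 7/2)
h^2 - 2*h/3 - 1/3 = (h - 1)*(h + 1/3)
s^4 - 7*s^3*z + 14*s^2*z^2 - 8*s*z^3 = s*(s - 4*z)*(s - 2*z)*(s - z)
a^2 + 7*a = a*(a + 7)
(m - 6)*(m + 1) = m^2 - 5*m - 6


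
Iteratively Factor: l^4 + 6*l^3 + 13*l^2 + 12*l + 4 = (l + 2)*(l^3 + 4*l^2 + 5*l + 2) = (l + 1)*(l + 2)*(l^2 + 3*l + 2) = (l + 1)^2*(l + 2)*(l + 2)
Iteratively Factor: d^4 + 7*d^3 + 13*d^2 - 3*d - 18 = (d + 3)*(d^3 + 4*d^2 + d - 6) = (d + 2)*(d + 3)*(d^2 + 2*d - 3) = (d + 2)*(d + 3)^2*(d - 1)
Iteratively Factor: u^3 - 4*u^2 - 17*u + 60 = (u - 3)*(u^2 - u - 20) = (u - 3)*(u + 4)*(u - 5)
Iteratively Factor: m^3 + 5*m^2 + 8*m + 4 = (m + 2)*(m^2 + 3*m + 2) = (m + 2)^2*(m + 1)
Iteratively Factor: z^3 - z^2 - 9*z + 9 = (z + 3)*(z^2 - 4*z + 3) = (z - 1)*(z + 3)*(z - 3)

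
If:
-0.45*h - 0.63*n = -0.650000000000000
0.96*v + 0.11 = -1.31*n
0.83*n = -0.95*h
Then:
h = -2.40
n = 2.74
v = -3.86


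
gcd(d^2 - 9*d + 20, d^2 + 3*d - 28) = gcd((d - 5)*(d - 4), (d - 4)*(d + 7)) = d - 4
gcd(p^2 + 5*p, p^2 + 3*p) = p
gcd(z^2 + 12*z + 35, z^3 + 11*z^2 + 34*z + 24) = 1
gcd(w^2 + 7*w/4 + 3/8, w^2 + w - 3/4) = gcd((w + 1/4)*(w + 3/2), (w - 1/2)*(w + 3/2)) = w + 3/2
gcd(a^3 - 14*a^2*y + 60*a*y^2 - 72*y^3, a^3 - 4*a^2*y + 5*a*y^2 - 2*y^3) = -a + 2*y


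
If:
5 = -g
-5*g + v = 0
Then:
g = -5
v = -25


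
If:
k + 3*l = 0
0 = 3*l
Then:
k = 0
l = 0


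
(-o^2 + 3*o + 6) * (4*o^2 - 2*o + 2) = -4*o^4 + 14*o^3 + 16*o^2 - 6*o + 12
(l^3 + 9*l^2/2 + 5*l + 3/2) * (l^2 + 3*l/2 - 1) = l^5 + 6*l^4 + 43*l^3/4 + 9*l^2/2 - 11*l/4 - 3/2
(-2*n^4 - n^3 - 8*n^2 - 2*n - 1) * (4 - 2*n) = 4*n^5 - 6*n^4 + 12*n^3 - 28*n^2 - 6*n - 4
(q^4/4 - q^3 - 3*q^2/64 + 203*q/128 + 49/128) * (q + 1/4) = q^5/4 - 15*q^4/16 - 19*q^3/64 + 403*q^2/256 + 399*q/512 + 49/512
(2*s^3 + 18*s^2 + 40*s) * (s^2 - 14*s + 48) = 2*s^5 - 10*s^4 - 116*s^3 + 304*s^2 + 1920*s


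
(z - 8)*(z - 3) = z^2 - 11*z + 24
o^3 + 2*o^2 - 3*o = o*(o - 1)*(o + 3)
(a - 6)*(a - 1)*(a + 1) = a^3 - 6*a^2 - a + 6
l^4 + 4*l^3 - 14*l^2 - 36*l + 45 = (l - 3)*(l - 1)*(l + 3)*(l + 5)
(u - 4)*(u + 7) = u^2 + 3*u - 28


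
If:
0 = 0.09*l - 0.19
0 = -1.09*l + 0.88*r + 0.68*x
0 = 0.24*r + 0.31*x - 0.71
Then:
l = 2.11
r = 2.10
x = 0.66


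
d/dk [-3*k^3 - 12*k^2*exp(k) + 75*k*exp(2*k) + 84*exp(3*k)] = -12*k^2*exp(k) - 9*k^2 + 150*k*exp(2*k) - 24*k*exp(k) + 252*exp(3*k) + 75*exp(2*k)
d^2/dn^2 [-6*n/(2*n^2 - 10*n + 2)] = 6*(-n*(2*n - 5)^2 + (3*n - 5)*(n^2 - 5*n + 1))/(n^2 - 5*n + 1)^3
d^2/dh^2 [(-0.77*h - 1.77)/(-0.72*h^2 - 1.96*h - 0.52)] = ((0.77*h + 1.77)*(1.44*h + 1.96)*(2.88*h + 3.92) - (3.3264*h + 5.5672)*(0.72*h^2 + 1.96*h + 0.52))/(0.72*h^2 + 1.96*h + 0.52)^3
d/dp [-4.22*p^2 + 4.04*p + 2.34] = 4.04 - 8.44*p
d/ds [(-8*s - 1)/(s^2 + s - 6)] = (-8*s^2 - 8*s + (2*s + 1)*(8*s + 1) + 48)/(s^2 + s - 6)^2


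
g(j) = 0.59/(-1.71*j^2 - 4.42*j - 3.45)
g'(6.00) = 0.00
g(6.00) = -0.01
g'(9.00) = 0.00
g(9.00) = -0.00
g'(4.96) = 0.00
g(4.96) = -0.01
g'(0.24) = 0.15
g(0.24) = -0.13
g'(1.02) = 0.05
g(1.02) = -0.06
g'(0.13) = 0.17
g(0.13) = -0.15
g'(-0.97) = 1.09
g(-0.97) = -0.76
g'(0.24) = 0.15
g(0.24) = -0.13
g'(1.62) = 0.03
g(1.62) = -0.04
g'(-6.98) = -0.00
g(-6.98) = -0.01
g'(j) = 0.59*(3.42*j + 4.42)/(-1.71*j^2 - 4.42*j - 3.45)^2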